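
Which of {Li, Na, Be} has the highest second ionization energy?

IE_2 is the cost of taking one more electron from the +1 cation: Li⁺ is the bare [He] core; Na⁺ is the bare [Ne] core; Be⁺ still has 1 valence electron.
Pulling an electron out of a noble-gas core costs far more than removing a remaining valence electron, so Na and Li sit at the high end of IE_2.
The numbers (kJ/mol): Li 7298, Na 4562, Be 1757.
So the second ionization energies run Be < Na < Li.

Li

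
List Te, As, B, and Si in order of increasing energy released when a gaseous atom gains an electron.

B, As, Si, Te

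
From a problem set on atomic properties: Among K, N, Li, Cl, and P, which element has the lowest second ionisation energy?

IE_2 is the cost of taking one more electron from the +1 cation: K⁺ is the bare [Ar] core; N⁺ still has 4 valence electrons; Li⁺ is the bare [He] core; Cl⁺ still has 6 valence electrons; P⁺ still has 4 valence electrons.
Core electrons are held far more tightly than valence electrons, so K and Li top the IE_2 order.
Valence configurations: N⁺ [He]2s²2p², Cl⁺ [Ne]3s²3p⁴, P⁺ [Ne]3s²3p².
Approximate IE_2 values (kJ/mol): K 3052, N 2856, Li 7298, Cl 2298, P 1907.
Putting it together, IE_2: P < Cl < N < K < Li.

P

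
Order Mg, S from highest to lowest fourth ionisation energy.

Mg > S

Consider each +3 ion: Mg³⁺ is already 1 electron into the core; S³⁺ still has 3 valence electrons.
Core electrons are held far more tightly than valence electrons, so Mg tops the IE_4 order.
Approximate IE_4 values (kJ/mol): Mg 10543, S 4556.
Putting it together, IE_4: S < Mg.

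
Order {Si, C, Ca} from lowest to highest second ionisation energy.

Ca, Si, C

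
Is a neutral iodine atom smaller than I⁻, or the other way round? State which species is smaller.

I

Forming I⁻ adds 1 electron to I. More electron–electron repulsion in the same shell, with unchanged nuclear charge, lets the cloud expand.
An anion is larger than its parent atom: I⁻ > I.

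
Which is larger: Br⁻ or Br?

Br⁻

Forming Br⁻ adds 1 electron to Br. More electron–electron repulsion in the same shell, with unchanged nuclear charge, lets the cloud expand.
An anion is larger than its parent atom: Br⁻ > Br.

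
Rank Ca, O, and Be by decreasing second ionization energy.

O > Be > Ca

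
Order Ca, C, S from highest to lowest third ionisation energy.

Ca > C > S

Consider each +2 ion: Ca²⁺ is the bare [Ar] core; C²⁺ still has 2 valence electrons; S²⁺ still has 4 valence electrons.
Pulling an electron out of a noble-gas core costs far more than removing a remaining valence electron, so Ca sits at the high end of IE_3.
Valence configurations: C²⁺ [He]2s², S²⁺ [Ne]3s²3p².
The numbers (kJ/mol): Ca 4912, C 4620, S 3357.
Hence IE_3: S < C < Ca.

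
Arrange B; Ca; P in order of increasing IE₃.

P, B, Ca

IE_3 is the cost of taking one more electron from the +2 cation: B²⁺ still has 1 valence electron; Ca²⁺ is the bare [Ar] core; P²⁺ still has 3 valence electrons.
Pulling an electron out of a noble-gas core costs far more than removing a remaining valence electron, so Ca sits at the high end of IE_3.
Valence configurations: B²⁺ [He]2s¹, P²⁺ [Ne]3s²3p¹.
Approximate IE_3 values (kJ/mol): B 3660, Ca 4912, P 2914.
Overall IE_3 order: P < B < Ca.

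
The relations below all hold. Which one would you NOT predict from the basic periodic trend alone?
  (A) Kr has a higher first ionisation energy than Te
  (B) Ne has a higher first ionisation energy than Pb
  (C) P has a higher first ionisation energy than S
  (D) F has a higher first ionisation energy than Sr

(C)

The general trend: first ionisation energy increases across a period and decreases down a group.
(A) Kr (period 4, group 18) vs Te (period 5, group 16): the stated order agrees with the simple trend.
(B) Ne (period 2, group 18) vs Pb (period 6, group 14): the stated order agrees with the simple trend.
(C) P (period 3, group 15) vs S (period 3, group 16): the stated order contradicts the simple trend.
(D) F (period 2, group 17) vs Sr (period 5, group 2): the stated order agrees with the simple trend.
The exception is (C): S (3p⁴) ionizes more easily than half-filled P (3p³) because the paired 3p electron in S is pushed out by e⁻–e⁻ repulsion.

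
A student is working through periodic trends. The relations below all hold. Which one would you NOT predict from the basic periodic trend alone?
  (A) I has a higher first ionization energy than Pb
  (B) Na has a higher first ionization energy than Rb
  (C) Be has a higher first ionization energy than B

(C)

The general trend: first ionization energy increases across a period and decreases down a group.
(A) I (period 5, group 17) vs Pb (period 6, group 14): the stated order agrees with the simple trend.
(B) Na (period 3, group 1) vs Rb (period 5, group 1): the stated order agrees with the simple trend.
(C) Be (period 2, group 2) vs B (period 2, group 13): the stated order contradicts the simple trend.
The exception is (C): removing B's lone 2p electron is easier than breaking Be's filled 2s².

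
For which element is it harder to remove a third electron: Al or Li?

After 2 electrons have been removed, what remains? Al²⁺ still has 1 valence electron; Li²⁺ is already 1 electron into the core.
Core electrons are held far more tightly than valence electrons, so Li tops the IE_3 order.
Approximate IE_3 values (kJ/mol): Al 2745, Li 11815.
So the third ionization energies run Al < Li.

Li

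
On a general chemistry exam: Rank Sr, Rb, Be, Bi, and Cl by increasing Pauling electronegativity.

Rb < Sr < Be < Bi < Cl

Be is in period 2, group 2; Cl is in period 3, group 17; Rb is in period 5, group 1; Sr is in period 5, group 2; Bi is in period 6, group 15.
EN rises left→right (higher Z_eff, smaller atoms) and falls top→bottom (larger, more shielded atoms).
These span different periods and groups, so the two trends combine.
Sr > Rb: Sr lies to the right of Rb in period 5, so the across-period effect alone puts Sr higher.
Be > Sr: Be sits above Sr in group 2, so the down-group effect alone puts Be higher.
Bi > Be: period and group pull opposite ways; the across-period shift dominates (2.02 vs 1.57).
Cl > Bi: both effects reinforce here, so Cl is clearly the higher of the two.
For reference (Pauling): Be 1.57, Cl 3.16, Rb 0.82, Sr 0.95, Bi 2.02.
So from lowest to highest: Rb < Sr < Be < Bi < Cl.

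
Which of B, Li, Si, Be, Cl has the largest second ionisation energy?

Consider each +1 ion: B⁺ still has 2 valence electrons; Li⁺ is the bare [He] core; Si⁺ still has 3 valence electrons; Be⁺ still has 1 valence electron; Cl⁺ still has 6 valence electrons.
Core electrons are held far more tightly than valence electrons, so Li tops the IE_2 order.
Valence configurations: B⁺ [He]2s², Si⁺ [Ne]3s²3p¹, Be⁺ [He]2s¹, Cl⁺ [Ne]3s²3p⁴.
The numbers (kJ/mol): B 2427, Li 7298, Si 1577, Be 1757, Cl 2298.
Putting it together, IE_2: Si < Be < Cl < B < Li.

Li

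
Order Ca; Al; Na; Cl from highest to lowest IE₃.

Na > Ca > Cl > Al

IE_3 is the cost of taking one more electron from the +2 cation: Ca²⁺ is the bare [Ar] core; Al²⁺ still has 1 valence electron; Na²⁺ is already 1 electron into the core; Cl²⁺ still has 5 valence electrons.
Pulling an electron out of a noble-gas core costs far more than removing a remaining valence electron, so Ca and Na sit at the high end of IE_3.
Valence configurations: Al²⁺ [Ne]3s¹, Cl²⁺ [Ne]3s²3p³.
Tabulated IE_3 (kJ/mol): Ca 4912, Al 2745, Na 6910, Cl 3822.
Putting it together, IE_3: Al < Cl < Ca < Na.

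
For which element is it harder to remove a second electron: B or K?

K

The second ionization energy removes an electron from the +1 ion. For each element: B⁺ still has 2 valence electrons; K⁺ is the bare [Ar] core.
Core electrons are held far more tightly than valence electrons, so K tops the IE_2 order.
Approximate IE_2 values (kJ/mol): B 2427, K 3052.
Hence IE_2: B < K.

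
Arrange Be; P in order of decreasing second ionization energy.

The second ionization energy removes an electron from the +1 ion. For each element: Be⁺ still has 1 valence electron; P⁺ still has 4 valence electrons.
All are still removing valence electrons, so compare the +1 ions as you would atoms: IE_2 generally rises across a period (higher Z_eff) and falls down a group (larger shell), subject to the usual subshell exceptions.
Valence configurations: Be⁺ [He]2s¹, P⁺ [Ne]3s²3p².
Tabulated IE_2 (kJ/mol): Be 1757, P 1907.
So the second ionization energies run Be < P.

P > Be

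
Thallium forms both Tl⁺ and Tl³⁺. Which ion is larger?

Tl⁺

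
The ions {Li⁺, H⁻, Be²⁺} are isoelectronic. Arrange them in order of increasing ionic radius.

All of these have 2 electrons, so size is governed by nuclear charge alone: the more protons, the stronger the pull on the same electron cloud, and the smaller the ion.
Nuclear charges: Be²⁺ (Z=4), Li⁺ (Z=3), H⁻ (Z=1).
Smallest to largest: Be²⁺ < Li⁺ < H⁻.

Be²⁺, Li⁺, H⁻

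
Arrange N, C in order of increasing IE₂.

C < N

After 1 electron has been removed, what remains? N⁺ still has 4 valence electrons; C⁺ still has 3 valence electrons.
All are still removing valence electrons, so compare the +1 ions as you would atoms: IE_2 generally rises across a period (higher Z_eff) and falls down a group (larger shell), subject to the usual subshell exceptions.
Valence configurations: N⁺ [He]2s²2p², C⁺ [He]2s²2p¹.
Tabulated IE_2 (kJ/mol): N 2856, C 2353.
Hence IE_2: C < N.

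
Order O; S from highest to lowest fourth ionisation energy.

The fourth ionization energy removes an electron from the +3 ion. For each element: O³⁺ still has 3 valence electrons; S³⁺ still has 3 valence electrons.
All are still removing valence electrons, so compare the +3 ions as you would atoms: IE_4 generally rises across a period (higher Z_eff) and falls down a group (larger shell), subject to the usual subshell exceptions.
Valence configurations: O³⁺ [He]2s²2p¹, S³⁺ [Ne]3s²3p¹.
The numbers (kJ/mol): O 7469, S 4556.
So the fourth ionization energies run S < O.

O > S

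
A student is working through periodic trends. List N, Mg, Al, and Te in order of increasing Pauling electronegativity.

Mg < Al < Te < N

N is in period 2, group 15; Mg is in period 3, group 2; Al is in period 3, group 13; Te is in period 5, group 16.
Smaller atoms with higher effective nuclear charge are more electronegative.
Neither a single period nor a single group — weigh both effects.
Al > Mg: Al lies to the right of Mg in period 3, so the across-period effect alone puts Al higher.
Te > Al: the two effects oppose for this pair; the across-period effect wins (2.10 vs 1.61).
N > Te: period and group pull opposite ways; the down-group shift dominates (3.04 vs 2.10).
Tabulated electronegativity (Pauling): N 3.04, Mg 1.31, Al 1.61, Te 2.10.
So from lowest to highest: Mg < Al < Te < N.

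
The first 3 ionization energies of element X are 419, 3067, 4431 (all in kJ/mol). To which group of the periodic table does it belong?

Look for the largest jump between consecutive ionization energies: IE2/IE1 ≈ 7.3, far larger than any earlier ratio.
That jump marks the point where a core electron is being removed. So the atom has 1 valence electron.
A main-group element with 1 valence electron is in group 1.

Group 1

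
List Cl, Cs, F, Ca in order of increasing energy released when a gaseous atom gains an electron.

Electron affinity generally becomes more exothermic across a period toward the halogens and less exothermic down a group.
These span different periods and groups, so the two trends combine.
Cs > Ca: this pair runs against the simple trend — see the exception note.
F > Cs: relative to Cs, both the across-period and down-group shifts push F's electron affinity up.
Cl > F: this pair runs against the simple trend — see the exception note.
Note the exception: Cs has a higher electron affinity than Ca, contrary to the simple trend — adding an electron to Ca (ns²) has to open a new, higher-energy np subshell, which is unfavourable.
Note the exception: Cl has a higher electron affinity than F, contrary to the simple trend — F's small 2p subshell makes the incoming electron feel strong e⁻–e⁻ repulsion, so Cl actually releases more energy on gaining an electron.
Approximate values (kJ/mol): F 328, Cl 349, Ca 2, Cs 46.
So from lowest to highest: Ca < Cs < F < Cl.

Ca < Cs < F < Cl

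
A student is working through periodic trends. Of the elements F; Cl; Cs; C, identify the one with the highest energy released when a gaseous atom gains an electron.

C is in period 2, group 14; F is in period 2, group 17; Cl is in period 3, group 17; Cs is in period 6, group 1.
Atoms with high Z_eff and room in the valence shell (especially the halogens) have the most exothermic electron affinities.
Here both period and group differ, so the two effects have to be weighed against each other.
C > Cs: both effects reinforce here, so C is clearly the higher of the two.
F > C: F lies to the right of C in period 2, so the across-period effect alone puts F higher.
Cl > F: this pair runs against the simple trend — see the exception note.
Note the exception: Cl has a higher electron affinity than F, contrary to the simple trend — F's small 2p subshell makes the incoming electron feel strong e⁻–e⁻ repulsion, so Cl actually releases more energy on gaining an electron.
Approximate values (kJ/mol): C 122, F 328, Cl 349, Cs 46.
The highest energy released when a gaseous atom gains an electron among these belongs to Cl.

Cl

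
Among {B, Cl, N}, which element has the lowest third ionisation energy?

B

The third ionization energy removes an electron from the +2 ion. For each element: B²⁺ still has 1 valence electron; Cl²⁺ still has 5 valence electrons; N²⁺ still has 3 valence electrons.
All are still removing valence electrons, so compare the +2 ions as you would atoms: IE_3 generally rises across a period (higher Z_eff) and falls down a group (larger shell), subject to the usual subshell exceptions.
Valence configurations: B²⁺ [He]2s¹, Cl²⁺ [Ne]3s²3p³, N²⁺ [He]2s²2p¹.
The numbers (kJ/mol): B 3660, Cl 3822, N 4578.
Overall IE_3 order: B < Cl < N.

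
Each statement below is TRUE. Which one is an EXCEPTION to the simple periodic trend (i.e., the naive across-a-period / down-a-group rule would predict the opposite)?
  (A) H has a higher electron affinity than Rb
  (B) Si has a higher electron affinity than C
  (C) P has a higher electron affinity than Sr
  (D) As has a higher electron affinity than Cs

(B)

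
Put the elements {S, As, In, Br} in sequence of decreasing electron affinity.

S is in period 3, group 16; As is in period 4, group 15; Br is in period 4, group 17; In is in period 5, group 13.
Electron affinity generally becomes more exothermic across a period toward the halogens and less exothermic down a group.
These span different periods and groups, so the two trends combine.
As > In: relative to In, both the across-period and down-group shifts push As's electron affinity up.
S > As: relative to As, both the across-period and down-group shifts push S's electron affinity up.
Br > S: period and group pull opposite ways; the across-period shift dominates (325 vs 200 kJ/mol).
Approximate values (kJ/mol): S 200, As 78, Br 325, In 29.
So from highest to lowest: Br > S > As > In.

Br > S > As > In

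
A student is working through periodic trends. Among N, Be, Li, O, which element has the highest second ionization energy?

Li

The second ionization energy removes an electron from the +1 ion. For each element: N⁺ still has 4 valence electrons; Be⁺ still has 1 valence electron; Li⁺ is the bare [He] core; O⁺ still has 5 valence electrons.
Core electrons are held far more tightly than valence electrons, so Li tops the IE_2 order.
Valence configurations: N⁺ [He]2s²2p², Be⁺ [He]2s¹, O⁺ [He]2s²2p³.
The numbers (kJ/mol): N 2856, Be 1757, Li 7298, O 3388.
So the second ionization energies run Be < N < O < Li.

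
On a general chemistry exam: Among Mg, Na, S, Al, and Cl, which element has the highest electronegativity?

Cl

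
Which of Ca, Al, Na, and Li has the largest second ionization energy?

The second ionization energy removes an electron from the +1 ion. For each element: Ca⁺ still has 1 valence electron; Al⁺ still has 2 valence electrons; Na⁺ is the bare [Ne] core; Li⁺ is the bare [He] core.
Breaking into a closed-shell core is much more expensive than removing a leftover valence electron — Na and Li have the largest IE_2 here.
Valence configurations: Ca⁺ [Ar]4s¹, Al⁺ [Ne]3s².
The numbers (kJ/mol): Ca 1145, Al 1817, Na 4562, Li 7298.
So the second ionization energies run Ca < Al < Na < Li.

Li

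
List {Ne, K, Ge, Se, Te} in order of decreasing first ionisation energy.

Ne is in period 2, group 18; K is in period 4, group 1; Ge is in period 4, group 14; Se is in period 4, group 16; Te is in period 5, group 16.
First ionization energy rises across a period (greater Z_eff holds electrons more tightly) and falls down a group (valence electrons are farther from the nucleus).
These span different periods and groups, so the two trends combine.
Ge > K: both are in period 4; the period trend gives Ge the larger value.
Te > Ge: the two effects oppose for this pair; the across-period effect wins (869 vs 762 kJ/mol).
Se > Te: they share group 16; the group trend gives Se the larger value.
Ne > Se: both effects reinforce here, so Ne is clearly the higher of the two.
Approximate values (kJ/mol): Ne 2081, K 419, Ge 762, Se 941, Te 869.
So from highest to lowest: Ne > Se > Te > Ge > K.

Ne > Se > Te > Ge > K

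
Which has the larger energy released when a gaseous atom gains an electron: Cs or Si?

Si

Adding an electron releases more energy for atoms nearer the top right (short of the noble gases).
Neither a single period nor a single group — weigh both effects.
Si > Cs: both effects reinforce here, so Si is clearly the higher of the two.
Approximate values (kJ/mol): Si 134, Cs 46.
So Si has the larger energy released when a gaseous atom gains an electron (Si > Cs).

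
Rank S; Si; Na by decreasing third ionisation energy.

Consider each +2 ion: S²⁺ still has 4 valence electrons; Si²⁺ still has 2 valence electrons; Na²⁺ is already 1 electron into the core.
Breaking into a closed-shell core is much more expensive than removing a leftover valence electron — Na has the largest IE_3 here.
Valence configurations: S²⁺ [Ne]3s²3p², Si²⁺ [Ne]3s².
Approximate IE_3 values (kJ/mol): S 3357, Si 3232, Na 6910.
Putting it together, IE_3: Si < S < Na.

Na > S > Si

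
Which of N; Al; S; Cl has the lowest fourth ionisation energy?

After 3 electrons have been removed, what remains? N³⁺ still has 2 valence electrons; Al³⁺ is the bare [Ne] core; S³⁺ still has 3 valence electrons; Cl³⁺ still has 4 valence electrons.
Core electrons are held far more tightly than valence electrons, so Al tops the IE_4 order.
Valence configurations: N³⁺ [He]2s², S³⁺ [Ne]3s²3p¹, Cl³⁺ [Ne]3s²3p².
Approximate IE_4 values (kJ/mol): N 7475, Al 11577, S 4556, Cl 5159.
Hence IE_4: S < Cl < N < Al.

S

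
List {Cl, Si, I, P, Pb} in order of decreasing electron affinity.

Si is in period 3, group 14; P is in period 3, group 15; Cl is in period 3, group 17; I is in period 5, group 17; Pb is in period 6, group 14.
Atoms with high Z_eff and room in the valence shell (especially the halogens) have the most exothermic electron affinities.
These span different periods and groups, so the two trends combine.
P > Pb: relative to Pb, both the across-period and down-group shifts push P's electron affinity up.
Si > P: this pair runs against the simple trend — see the exception note.
I > Si: the two effects oppose for this pair; the across-period effect wins (295 vs 134 kJ/mol).
Cl > I: they share group 17; the group trend gives Cl the larger value.
Note the exception: Si has a higher electron affinity than P, contrary to the simple trend — adding an electron to P's half-filled 3p³ is unfavourable, so Si (3p²) has the more exothermic EA.
For reference (kJ/mol): Si 134, P 72, Cl 349, I 295, Pb 35.
So from highest to lowest: Cl > I > Si > P > Pb.

Cl > I > Si > P > Pb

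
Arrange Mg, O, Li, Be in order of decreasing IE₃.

The third ionization energy removes an electron from the +2 ion. For each element: Mg²⁺ is the bare [Ne] core; O²⁺ still has 4 valence electrons; Li²⁺ is already 1 electron into the core; Be²⁺ is the bare [He] core.
Breaking into a closed-shell core is much more expensive than removing a leftover valence electron — Mg, Li and Be have the largest IE_3 here.
Tabulated IE_3 (kJ/mol): Mg 7733, O 5300, Li 11815, Be 14849.
Putting it together, IE_3: O < Mg < Li < Be.

Be, Li, Mg, O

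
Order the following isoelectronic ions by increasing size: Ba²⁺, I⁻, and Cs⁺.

Ba²⁺ < Cs⁺ < I⁻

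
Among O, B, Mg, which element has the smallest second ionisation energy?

Mg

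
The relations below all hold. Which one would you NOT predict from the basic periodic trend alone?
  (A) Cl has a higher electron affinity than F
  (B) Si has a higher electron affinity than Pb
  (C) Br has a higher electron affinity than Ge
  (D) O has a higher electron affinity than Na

(A)

The general trend: electron affinity increases across a period and decreases down a group.
(A) Cl (period 3, group 17) vs F (period 2, group 17): the stated order contradicts the simple trend.
(B) Si (period 3, group 14) vs Pb (period 6, group 14): the stated order agrees with the simple trend.
(C) Br (period 4, group 17) vs Ge (period 4, group 14): the stated order agrees with the simple trend.
(D) O (period 2, group 16) vs Na (period 3, group 1): the stated order agrees with the simple trend.
The exception is (A): F's small 2p subshell makes the incoming electron feel strong e⁻–e⁻ repulsion, so Cl actually releases more energy on gaining an electron.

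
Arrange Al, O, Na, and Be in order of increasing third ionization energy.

Al < O < Na < Be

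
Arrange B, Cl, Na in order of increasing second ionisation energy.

After 1 electron has been removed, what remains? B⁺ still has 2 valence electrons; Cl⁺ still has 6 valence electrons; Na⁺ is the bare [Ne] core.
Breaking into a closed-shell core is much more expensive than removing a leftover valence electron — Na has the largest IE_2 here.
Valence configurations: B⁺ [He]2s², Cl⁺ [Ne]3s²3p⁴.
The numbers (kJ/mol): B 2427, Cl 2298, Na 4562.
Overall IE_2 order: Cl < B < Na.

Cl < B < Na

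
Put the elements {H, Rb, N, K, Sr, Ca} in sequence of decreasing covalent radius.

Moving right in a period, electrons are added to the same shell under a stronger nuclear pull, so atoms get smaller; moving down, a new shell is opened and atoms get larger.
These span different periods and groups, so the two trends combine.
N > H: period and group pull opposite ways; the down-group shift dominates (71 vs 32 pm).
Ca > N: both effects reinforce here, so Ca is clearly the larger of the two.
Sr > Ca: Sr sits below Ca in group 2, so the down-group effect alone puts Sr larger.
K > Sr: period and group pull opposite ways; the across-period shift dominates (196 vs 185 pm).
Rb > K: they share group 1; the group trend gives Rb the larger value.
Approximate values (pm): H 32, N 71, K 196, Ca 171, Rb 210, Sr 185.
So from largest to smallest: Rb > K > Sr > Ca > N > H.

Rb, K, Sr, Ca, N, H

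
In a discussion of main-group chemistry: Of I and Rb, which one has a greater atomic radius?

Rb

Rb is in period 5, group 1; I is in period 5, group 17.
Radius decreases left→right (rising Z_eff, same n) and increases top→bottom (higher n).
All lie in period 5, so atomic radius increases right to left.
So Rb has the greater atomic radius (Rb > I).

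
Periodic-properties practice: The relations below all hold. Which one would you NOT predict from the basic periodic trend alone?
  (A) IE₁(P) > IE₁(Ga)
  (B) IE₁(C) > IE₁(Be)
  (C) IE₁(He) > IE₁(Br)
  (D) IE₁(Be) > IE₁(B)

The general trend: first ionisation energy increases across a period and decreases down a group.
(A) P (period 3, group 15) vs Ga (period 4, group 13): the stated order agrees with the simple trend.
(B) C (period 2, group 14) vs Be (period 2, group 2): the stated order agrees with the simple trend.
(C) He (period 1, group 18) vs Br (period 4, group 17): the stated order agrees with the simple trend.
(D) Be (period 2, group 2) vs B (period 2, group 13): the stated order contradicts the simple trend.
The exception is (D): removing B's lone 2p electron is easier than breaking Be's filled 2s².

(D)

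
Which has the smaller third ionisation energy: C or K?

IE_3 is the cost of taking one more electron from the +2 cation: C²⁺ still has 2 valence electrons; K²⁺ is already 1 electron into the core.
Usually core removal costs more than valence removal, but here the competition is close: a tightly held n=2 valence electron can cost more to remove than an n=3 core electron, so the actual values have to decide it.
Tabulated IE_3 (kJ/mol): C 4620, K 4420.
Overall IE_3 order: K < C.

K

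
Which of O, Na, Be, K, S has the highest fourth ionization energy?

Be

IE_4 is the cost of taking one more electron from the +3 cation: O³⁺ still has 3 valence electrons; Na³⁺ is already 2 electrons into the core; Be³⁺ is already 1 electron into the core; K³⁺ is already 2 electrons into the core; S³⁺ still has 3 valence electrons.
Usually core removal costs more than valence removal, but here the competition is close: a tightly held n=2 valence electron can cost more to remove than an n=3 core electron, so the actual values have to decide it.
Valence configurations: O³⁺ [He]2s²2p¹, S³⁺ [Ne]3s²3p¹.
Approximate IE_4 values (kJ/mol): O 7469, Na 9543, Be 21007, K 5877, S 4556.
So the fourth ionization energies run S < K < O < Na < Be.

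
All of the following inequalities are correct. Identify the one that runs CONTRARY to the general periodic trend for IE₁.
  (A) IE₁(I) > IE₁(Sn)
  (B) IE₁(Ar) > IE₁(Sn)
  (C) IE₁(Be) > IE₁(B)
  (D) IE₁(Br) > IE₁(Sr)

The general trend: IE₁ increases across a period and decreases down a group.
(A) I (period 5, group 17) vs Sn (period 5, group 14): the stated order agrees with the simple trend.
(B) Ar (period 3, group 18) vs Sn (period 5, group 14): the stated order agrees with the simple trend.
(C) Be (period 2, group 2) vs B (period 2, group 13): the stated order contradicts the simple trend.
(D) Br (period 4, group 17) vs Sr (period 5, group 2): the stated order agrees with the simple trend.
The exception is (C): removing B's lone 2p electron is easier than breaking Be's filled 2s².

(C)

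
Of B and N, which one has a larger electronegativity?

B is in period 2, group 13; N is in period 2, group 15.
Atoms toward the upper right of the periodic table pull bonding electrons most strongly.
All lie in period 2, so electronegativity increases left to right.
So N has the larger electronegativity (N > B).

N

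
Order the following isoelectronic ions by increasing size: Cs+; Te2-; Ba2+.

Ba2+, Cs+, Te2-

All of these have 54 electrons, so size is governed by nuclear charge alone: the more protons, the stronger the pull on the same electron cloud, and the smaller the ion.
Nuclear charges: Ba2+ (Z=56), Cs+ (Z=55), Te2- (Z=52).
Smallest to largest: Ba2+ < Cs+ < Te2-.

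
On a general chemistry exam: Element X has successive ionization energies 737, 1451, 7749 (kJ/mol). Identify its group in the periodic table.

Group 2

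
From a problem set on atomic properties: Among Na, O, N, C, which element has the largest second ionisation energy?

Consider each +1 ion: Na⁺ is the bare [Ne] core; O⁺ still has 5 valence electrons; N⁺ still has 4 valence electrons; C⁺ still has 3 valence electrons.
Breaking into a closed-shell core is much more expensive than removing a leftover valence electron — Na has the largest IE_2 here.
Valence configurations: O⁺ [He]2s²2p³, N⁺ [He]2s²2p², C⁺ [He]2s²2p¹.
Tabulated IE_2 (kJ/mol): Na 4562, O 3388, N 2856, C 2353.
So the second ionization energies run C < N < O < Na.

Na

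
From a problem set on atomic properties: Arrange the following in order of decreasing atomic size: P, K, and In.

K > In > P

P is in period 3, group 15; K is in period 4, group 1; In is in period 5, group 13.
Moving right in a period, electrons are added to the same shell under a stronger nuclear pull, so atoms get smaller; moving down, a new shell is opened and atoms get larger.
These span different periods and groups, so the two trends combine.
In > P: relative to P, both the across-period and down-group shifts push In's atomic radius up.
K > In: period and group pull opposite ways; the across-period shift dominates (196 vs 142 pm).
For reference (pm): P 111, K 196, In 142.
So from largest to smallest: K > In > P.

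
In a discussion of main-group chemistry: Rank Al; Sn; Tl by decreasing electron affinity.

Al is in period 3, group 13; Sn is in period 5, group 14; Tl is in period 6, group 13.
Electron affinity generally becomes more exothermic across a period toward the halogens and less exothermic down a group.
These span different periods and groups, so the two trends combine.
Al > Tl: Al sits above Tl in group 13, so the down-group effect alone puts Al higher.
Sn > Al: the two effects oppose for this pair; the across-period effect wins (107 vs 42 kJ/mol).
For reference (kJ/mol): Al 42, Sn 107, Tl 19.
So from highest to lowest: Sn > Al > Tl.

Sn > Al > Tl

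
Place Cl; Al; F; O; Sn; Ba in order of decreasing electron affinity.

Cl > F > O > Sn > Al > Ba

O is in period 2, group 16; F is in period 2, group 17; Al is in period 3, group 13; Cl is in period 3, group 17; Sn is in period 5, group 14; Ba is in period 6, group 2.
Electron affinity generally becomes more exothermic across a period toward the halogens and less exothermic down a group.
Neither a single period nor a single group — weigh both effects.
Al > Ba: both effects reinforce here, so Al is clearly the higher of the two.
Sn > Al: period and group pull opposite ways; the across-period shift dominates (107 vs 42 kJ/mol).
O > Sn: both effects reinforce here, so O is clearly the higher of the two.
F > O: F lies to the right of O in period 2, so the across-period effect alone puts F higher.
Cl > F: this pair runs against the simple trend — see the exception note.
Note the exception: Cl has a higher electron affinity than F, contrary to the simple trend — F's small 2p subshell makes the incoming electron feel strong e⁻–e⁻ repulsion, so Cl actually releases more energy on gaining an electron.
Approximate values (kJ/mol): O 141, F 328, Al 42, Cl 349, Sn 107, Ba 14.
So from highest to lowest: Cl > F > O > Sn > Al > Ba.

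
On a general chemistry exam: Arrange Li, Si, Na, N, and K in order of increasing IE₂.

Si, N, K, Na, Li

The second ionization energy removes an electron from the +1 ion. For each element: Li⁺ is the bare [He] core; Si⁺ still has 3 valence electrons; Na⁺ is the bare [Ne] core; N⁺ still has 4 valence electrons; K⁺ is the bare [Ar] core.
Breaking into a closed-shell core is much more expensive than removing a leftover valence electron — K, Na and Li have the largest IE_2 here.
Valence configurations: Si⁺ [Ne]3s²3p¹, N⁺ [He]2s²2p².
Tabulated IE_2 (kJ/mol): Li 7298, Si 1577, Na 4562, N 2856, K 3052.
So the second ionization energies run Si < N < K < Na < Li.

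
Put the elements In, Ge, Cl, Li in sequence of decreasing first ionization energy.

Cl, Ge, In, Li

Li is in period 2, group 1; Cl is in period 3, group 17; Ge is in period 4, group 14; In is in period 5, group 13.
First ionization energy rises across a period (greater Z_eff holds electrons more tightly) and falls down a group (valence electrons are farther from the nucleus).
Here both period and group differ, so the two effects have to be weighed against each other.
In > Li: period and group pull opposite ways; the across-period shift dominates (558 vs 520 kJ/mol).
Ge > In: relative to In, both the across-period and down-group shifts push Ge's first ionization energy up.
Cl > Ge: relative to Ge, both the across-period and down-group shifts push Cl's first ionization energy up.
Approximate values (kJ/mol): Li 520, Cl 1251, Ge 762, In 558.
So from highest to lowest: Cl > Ge > In > Li.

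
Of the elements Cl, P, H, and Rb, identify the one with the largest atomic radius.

Rb

H is in period 1, group 1; P is in period 3, group 15; Cl is in period 3, group 17; Rb is in period 5, group 1.
Atomic radius shrinks across a period as nuclear charge pulls the same shell inward, and grows down a group as new shells are added.
Neither a single period nor a single group — weigh both effects.
Cl > H: the two effects oppose for this pair; the down-group effect wins (99 vs 32 pm).
P > Cl: both are in period 3; the period trend gives P the larger value.
Rb > P: both effects reinforce here, so Rb is clearly the larger of the two.
Tabulated atomic radius (pm): H 32, P 111, Cl 99, Rb 210.
The largest atomic radius among these belongs to Rb.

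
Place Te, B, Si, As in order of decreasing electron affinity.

Te > Si > As > B

B is in period 2, group 13; Si is in period 3, group 14; As is in period 4, group 15; Te is in period 5, group 16.
Adding an electron releases more energy for atoms nearer the top right (short of the noble gases).
A diagonal step moves right (one effect) and down (the opposite effect) at once.
As > B: the two effects oppose for this pair; the across-period effect wins (78 vs 27 kJ/mol).
Si > As: period and group pull opposite ways; the down-group shift dominates (134 vs 78 kJ/mol).
Te > Si: period and group pull opposite ways; the across-period shift dominates (190 vs 134 kJ/mol).
Tabulated electron affinity (kJ/mol): B 27, Si 134, As 78, Te 190.
So from highest to lowest: Te > Si > As > B.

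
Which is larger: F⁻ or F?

Forming F⁻ adds 1 electron to F. More electron–electron repulsion in the same shell, with unchanged nuclear charge, lets the cloud expand.
An anion is larger than its parent atom: F⁻ > F.

F⁻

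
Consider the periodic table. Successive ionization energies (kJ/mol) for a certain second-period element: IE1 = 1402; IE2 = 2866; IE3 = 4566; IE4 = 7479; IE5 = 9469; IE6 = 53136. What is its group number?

Group 15

Look for the largest jump between consecutive ionization energies: IE6/IE5 ≈ 5.6, far larger than any earlier ratio.
That jump marks the point where a core electron is being removed. So the atom has 5 valence electrons.
A main-group element with 5 valence electrons is in group 15.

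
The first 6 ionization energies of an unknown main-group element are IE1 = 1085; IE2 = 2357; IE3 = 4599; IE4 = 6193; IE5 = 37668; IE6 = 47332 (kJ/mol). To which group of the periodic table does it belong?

Group 14

Look for the largest jump between consecutive ionization energies: IE5/IE4 ≈ 6.1, far larger than any earlier ratio.
That jump marks the point where a core electron is being removed. So the atom has 4 valence electrons.
A main-group element with 4 valence electrons is in group 14.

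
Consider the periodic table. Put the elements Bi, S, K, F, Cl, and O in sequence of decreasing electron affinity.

Cl, F, S, O, Bi, K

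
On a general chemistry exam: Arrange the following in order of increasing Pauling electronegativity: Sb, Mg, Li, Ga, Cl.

Li < Mg < Ga < Sb < Cl

Atoms toward the upper right of the periodic table pull bonding electrons most strongly.
Here both period and group differ, so the two effects have to be weighed against each other.
Mg > Li: the two effects oppose for this pair; the across-period effect wins (1.31 vs 0.98).
Ga > Mg: period and group pull opposite ways; the across-period shift dominates (1.81 vs 1.31).
Sb > Ga: the two effects oppose for this pair; the across-period effect wins (2.05 vs 1.81).
Cl > Sb: both effects reinforce here, so Cl is clearly the higher of the two.
Tabulated electronegativity (Pauling): Li 0.98, Mg 1.31, Cl 3.16, Ga 1.81, Sb 2.05.
So from lowest to highest: Li < Mg < Ga < Sb < Cl.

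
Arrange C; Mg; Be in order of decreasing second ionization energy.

C > Be > Mg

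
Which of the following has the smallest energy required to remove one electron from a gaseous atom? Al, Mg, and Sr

Removing the outermost electron gets harder across a period and easier down a group.
These span different periods and groups, so the two trends combine.
Al > Sr: relative to Sr, both the across-period and down-group shifts push Al's first ionization energy up.
Mg > Al: this pair runs against the simple trend — see the exception note.
Note the exception: Mg has a higher first ionization energy than Al, contrary to the simple trend — Al's single 3p electron is easier to remove than one from Mg's filled 3s².
Tabulated first ionization energy (kJ/mol): Mg 738, Al 578, Sr 550.
The smallest energy required to remove one electron from a gaseous atom among these belongs to Sr.

Sr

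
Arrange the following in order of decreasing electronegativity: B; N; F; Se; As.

F > N > Se > As > B

Atoms toward the upper right of the periodic table pull bonding electrons most strongly.
Here both period and group differ, so the two effects have to be weighed against each other.
As > B: the two effects oppose for this pair; the across-period effect wins (2.18 vs 2.04).
Se > As: Se lies to the right of As in period 4, so the across-period effect alone puts Se higher.
N > Se: the two effects oppose for this pair; the down-group effect wins (3.04 vs 2.55).
F > N: F lies to the right of N in period 2, so the across-period effect alone puts F higher.
For reference (Pauling): B 2.04, N 3.04, F 3.98, As 2.18, Se 2.55.
So from highest to lowest: F > N > Se > As > B.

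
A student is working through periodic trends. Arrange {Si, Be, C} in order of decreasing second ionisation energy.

IE_2 is the cost of taking one more electron from the +1 cation: Si⁺ still has 3 valence electrons; Be⁺ still has 1 valence electron; C⁺ still has 3 valence electrons.
All are still removing valence electrons, so compare the +1 ions as you would atoms: IE_2 generally rises across a period (higher Z_eff) and falls down a group (larger shell), subject to the usual subshell exceptions.
Valence configurations: Si⁺ [Ne]3s²3p¹, Be⁺ [He]2s¹, C⁺ [He]2s²2p¹.
Tabulated IE_2 (kJ/mol): Si 1577, Be 1757, C 2353.
So the second ionization energies run Si < Be < C.

C, Be, Si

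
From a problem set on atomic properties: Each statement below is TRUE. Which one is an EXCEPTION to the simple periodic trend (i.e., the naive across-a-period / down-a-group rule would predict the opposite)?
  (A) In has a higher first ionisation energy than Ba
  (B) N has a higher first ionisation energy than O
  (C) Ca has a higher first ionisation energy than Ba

(B)

The general trend: first ionisation energy increases across a period and decreases down a group.
(A) In (period 5, group 13) vs Ba (period 6, group 2): the stated order agrees with the simple trend.
(B) N (period 2, group 15) vs O (period 2, group 16): the stated order contradicts the simple trend.
(C) Ca (period 4, group 2) vs Ba (period 6, group 2): the stated order agrees with the simple trend.
The exception is (B): pairing an electron in O's 2p⁴ costs repulsion energy, so O ionizes more easily than half-filled N (2p³).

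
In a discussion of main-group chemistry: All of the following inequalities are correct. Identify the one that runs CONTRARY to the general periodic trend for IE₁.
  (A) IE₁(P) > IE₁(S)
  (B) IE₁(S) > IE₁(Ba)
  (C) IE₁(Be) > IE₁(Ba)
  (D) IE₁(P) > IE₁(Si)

The general trend: IE₁ increases across a period and decreases down a group.
(A) P (period 3, group 15) vs S (period 3, group 16): the stated order contradicts the simple trend.
(B) S (period 3, group 16) vs Ba (period 6, group 2): the stated order agrees with the simple trend.
(C) Be (period 2, group 2) vs Ba (period 6, group 2): the stated order agrees with the simple trend.
(D) P (period 3, group 15) vs Si (period 3, group 14): the stated order agrees with the simple trend.
The exception is (A): S (3p⁴) ionizes more easily than half-filled P (3p³) because the paired 3p electron in S is pushed out by e⁻–e⁻ repulsion.

(A)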